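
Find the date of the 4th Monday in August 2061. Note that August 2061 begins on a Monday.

August 22, 2061

August 2061 begins on a Monday, so the first Monday is August 1.
The 4th Monday is 3 weeks later: 1 + 21 = 22.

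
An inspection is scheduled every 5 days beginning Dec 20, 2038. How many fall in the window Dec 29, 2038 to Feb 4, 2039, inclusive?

8

Occurrences land 5·i days after Dec 20, 2038 for i = 0, 1, 2, …
Dec 29, 2038 is 9 days after the start; 9 ÷ 5 = 1 remainder 4; since the remainder is 4, round up to i = 2. First occurrence in the window: #3 on Dec 30, 2038 (2×5 = 10 days in).
Feb 4, 2039 is 46 days after the start; 46 ÷ 5 = 9 remainder 1. Last occurrence in the window: #10 on Feb 3, 2039.
Occurrences #3 through #10: 8 in total.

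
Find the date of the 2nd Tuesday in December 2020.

The first Tuesday of December 2020 is December 1.
The 2nd Tuesday is 1 weeks later: 1 + 7 = 8.

8 December 2020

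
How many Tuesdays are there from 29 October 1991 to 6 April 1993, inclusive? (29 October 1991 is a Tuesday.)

76

29 October 1991 is a Tuesday; the first Tuesday on or after it is 29 October 1991.
From 29 October 1991 to 6 April 1993: 63 + 366 + 96 = 525 days (rest of 1991, 1992, to 6 April 1993 in 1993).
525 ÷ 7 = 75 full weeks with remainder 0, so 75 more Tuesdays after the first → 76.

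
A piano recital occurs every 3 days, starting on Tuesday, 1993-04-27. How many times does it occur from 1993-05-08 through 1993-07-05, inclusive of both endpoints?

Occurrences land 3·i days after 1993-04-27 for i = 0, 1, 2, …
1993-05-08 is 11 days after the start; 11 ÷ 3 = 3 remainder 2; since the remainder is 2, round up to i = 4. First occurrence in the window: #5 on 1993-05-09 (4×3 = 12 days in).
1993-07-05 is 69 days after the start; 69 ÷ 3 = 23 remainder 0. Last occurrence in the window: #24 on 1993-07-05.
Occurrences #5 through #24: 20 in total.

20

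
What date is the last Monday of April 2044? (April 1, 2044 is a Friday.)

25 April 2044

April 2044 begins on a Friday, so the first Monday is April 4 (3 days later).
April 2044 has 30 days. Adding weeks: 4, 11, 18, 25 — the last one ≤ 30 is the 25th.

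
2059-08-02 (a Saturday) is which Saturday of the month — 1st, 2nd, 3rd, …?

1st

Day 2 falls in week ⌈2/7⌉ of the month.
Days 1–7 hold the 1st Saturday, 8–14 the 2nd, 15–21 the 3rd, 22–28 the 4th, 29–31 the 5th.
2 is in the range for the 1st.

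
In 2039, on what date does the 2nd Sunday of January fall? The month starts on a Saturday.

9 January 2039

January 2039 begins on a Saturday, so the first Sunday is January 2 (1 day later).
The 2nd Sunday is 1 weeks later: 2 + 7 = 9.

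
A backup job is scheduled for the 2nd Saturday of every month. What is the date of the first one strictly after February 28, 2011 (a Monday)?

February 2011 starts on a Tuesday; its first Saturday is the 5th, so the 2nd Saturday is the 12th — February 12, 2011.
That is not after February 28, 2011, so look at March 2011.
March 2011 starts on a Tuesday; its first Saturday is the 5th, so the 2nd Saturday is the 12th — March 12, 2011.

March 12, 2011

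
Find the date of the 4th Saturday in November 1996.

November 1996 begins on a Friday, so the first Saturday is November 2 (1 day later).
The 4th Saturday is 3 weeks later: 2 + 21 = 23.

23 November 1996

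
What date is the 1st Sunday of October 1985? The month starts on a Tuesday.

October 1985 begins on a Tuesday, so the first Sunday is October 6 (5 days later).

October 6, 1985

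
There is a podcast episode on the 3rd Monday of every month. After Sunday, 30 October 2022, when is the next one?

October 2022 starts on a Saturday; its first Monday is the 3rd, so the 3rd Monday is the 17th — 17 October 2022.
That is not after 30 October 2022, so look at November 2022.
November 2022 starts on a Tuesday; its first Monday is the 7th, so the 3rd Monday is the 21st — 21 November 2022.

21 November 2022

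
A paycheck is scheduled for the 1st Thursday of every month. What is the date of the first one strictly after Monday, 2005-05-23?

May 2005 starts on a Sunday, so its 1st Thursday is 2005-05-05 (4 days in).
That is not after 2005-05-23, so look at June 2005.
June 2005 starts on a Wednesday, so its 1st Thursday is 2005-06-02 (1 day in).

2005-06-02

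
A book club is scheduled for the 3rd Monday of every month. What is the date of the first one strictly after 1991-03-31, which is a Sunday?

March 1991 starts on a Friday; its first Monday is the 4th, so the 3rd Monday is the 18th — 1991-03-18.
That is not after 1991-03-31, so look at April 1991.
April 1991 starts on a Monday; its first Monday is the 1st, so the 3rd Monday is the 15th — 1991-04-15.

1991-04-15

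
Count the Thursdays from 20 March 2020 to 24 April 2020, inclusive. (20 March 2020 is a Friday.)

20 March 2020 is a Friday; the first Thursday on or after it is 26 March 2020 (6 days later).
From 26 March 2020 to 24 April 2020: 5 + 24 = 29 days (rest of March, April).
29 ÷ 7 = 4 full weeks with remainder 1, so 4 more Thursdays after the first → 5.

5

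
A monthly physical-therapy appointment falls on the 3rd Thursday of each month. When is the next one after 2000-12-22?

December 2000 starts on a Friday; its first Thursday is the 7th, so the 3rd Thursday is the 21st — 2000-12-21.
That is not after 2000-12-22, so look at January 2001.
January 2001 starts on a Monday; its first Thursday is the 4th, so the 3rd Thursday is the 18th — 2001-01-18.

2001-01-18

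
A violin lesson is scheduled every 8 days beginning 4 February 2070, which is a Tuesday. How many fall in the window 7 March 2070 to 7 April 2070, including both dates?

4

Occurrences land 8·i days after 4 February 2070 for i = 0, 1, 2, …
7 March 2070 is 31 days after the start; 31 ÷ 8 = 3 remainder 7; since the remainder is 7, round up to i = 4. First occurrence in the window: #5 on 8 March 2070 (4×8 = 32 days in).
7 April 2070 is 62 days after the start; 62 ÷ 8 = 7 remainder 6. Last occurrence in the window: #8 on 1 April 2070.
Occurrences #5 through #8: 4 in total.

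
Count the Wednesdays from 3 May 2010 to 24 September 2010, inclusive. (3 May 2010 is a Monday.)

21

3 May 2010 is a Monday; the first Wednesday on or after it is 5 May 2010 (2 days later).
From 5 May 2010 to 24 September 2010: 26 + 30 + 31 + 31 + 24 = 142 days (rest of May, June, July, August, September).
142 ÷ 7 = 20 full weeks with remainder 2, so 20 more Wednesdays after the first → 21.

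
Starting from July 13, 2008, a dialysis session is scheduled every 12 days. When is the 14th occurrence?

The 14th occurrence is 13 intervals after the first: 13 × 12 = 156 days after July 13, 2008.
July has 31 days — 18 days to the end of July leaves 138.
August has 31 days (107 left).
September has 30 days (77 left).
October has 31 days (46 left).
November has 30 days (16 left).
16 days into December → December 16, 2008.

December 16, 2008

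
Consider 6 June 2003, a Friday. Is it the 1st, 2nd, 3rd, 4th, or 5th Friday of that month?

Day 6 falls in week ⌈6/7⌉ of the month.
Days 1–7 hold the 1st Friday, 8–14 the 2nd, 15–21 the 3rd, 22–28 the 4th, 29–31 the 5th.
6 is in the range for the 1st.

1st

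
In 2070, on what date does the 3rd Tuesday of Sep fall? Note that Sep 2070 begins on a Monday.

Sep 16, 2070

Sep 2070 begins on a Monday, so the first Tuesday is Sep 2 (1 day later).
The 3rd Tuesday is 2 weeks later: 2 + 14 = 16.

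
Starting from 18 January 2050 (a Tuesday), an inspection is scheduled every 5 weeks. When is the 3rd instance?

29 March 2050

The 3rd occurrence is 2 intervals after the first: 2 × 35 = 70 days after 18 January 2050.
January has 31 days — 13 days to the end of January leaves 57.
February has 28 days (29 left).
29 days into March → 29 March 2050.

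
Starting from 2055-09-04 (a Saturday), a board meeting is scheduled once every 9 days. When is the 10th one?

The 10th occurrence is 9 intervals after the first: 9 × 9 = 81 days after 2055-09-04.
September has 30 days — 26 days to the end of September leaves 55.
October has 31 days (24 left).
24 days into November → 2055-11-24.

2055-11-24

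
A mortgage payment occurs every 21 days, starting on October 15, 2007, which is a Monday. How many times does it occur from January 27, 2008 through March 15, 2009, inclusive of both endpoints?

20

Occurrences land 21·i days after October 15, 2007 for i = 0, 1, 2, …
January 27, 2008 is 104 days after the start; 104 ÷ 21 = 4 remainder 20; since the remainder is 20, round up to i = 5. First occurrence in the window: #6 on January 28, 2008 (5×21 = 105 days in).
March 15, 2009 is 517 days after the start; 517 ÷ 21 = 24 remainder 13. Last occurrence in the window: #25 on March 2, 2009.
Occurrences #6 through #25: 20 in total.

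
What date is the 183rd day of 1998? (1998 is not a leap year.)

Jan has 31 days (183 − 31 = 152 remain).
Feb has 28 days (152 − 28 = 124 remain).
Mar has 31 days (124 − 31 = 93 remain).
Apr has 30 days (93 − 30 = 63 remain).
May has 31 days (63 − 31 = 32 remain).
Jun has 30 days (32 − 30 = 2 remain).
2 into Jul → Jul 2.

Jul 2, 1998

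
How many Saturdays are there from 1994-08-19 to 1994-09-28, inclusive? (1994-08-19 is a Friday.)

1994-08-19 is a Friday; the first Saturday on or after it is 1994-08-20 (1 day later).
From 1994-08-20 to 1994-09-28: 11 + 28 = 39 days (rest of August, September).
39 ÷ 7 = 5 full weeks with remainder 4, so 5 more Saturdays after the first → 6.

6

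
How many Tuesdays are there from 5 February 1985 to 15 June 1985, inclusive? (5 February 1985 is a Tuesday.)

19

5 February 1985 is a Tuesday; the first Tuesday on or after it is 5 February 1985.
From 5 February 1985 to 15 June 1985: 23 + 31 + 30 + 31 + 15 = 130 days (rest of February, March, April, May, June).
130 ÷ 7 = 18 full weeks with remainder 4, so 18 more Tuesdays after the first → 19.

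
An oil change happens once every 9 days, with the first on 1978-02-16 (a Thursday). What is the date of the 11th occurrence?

1978-05-17

The 11th occurrence is 10 intervals after the first: 10 × 9 = 90 days after 1978-02-16.
February has 28 days — 12 days to the end of February leaves 78.
March has 31 days (47 left).
April has 30 days (17 left).
17 days into May → 1978-05-17.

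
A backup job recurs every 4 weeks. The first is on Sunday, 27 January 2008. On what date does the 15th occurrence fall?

22 February 2009

The 15th occurrence is 14 intervals after the first: 14 × 28 = 392 days after 27 January 2008.
January has 31 days — 4 days to the end of January leaves 388.
February has 29 days (359 left).
March has 31 days (328 left).
April has 30 days (298 left).
May has 31 days (267 left).
June has 30 days (237 left).
July has 31 days (206 left).
August has 31 days (175 left).
September has 30 days (145 left).
October has 31 days (114 left).
November has 30 days (84 left).
December has 31 days (53 left).
January has 31 days (22 left).
22 days into February → 22 February 2009.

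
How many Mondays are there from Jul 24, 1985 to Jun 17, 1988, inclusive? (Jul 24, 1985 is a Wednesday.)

151

Jul 24, 1985 is a Wednesday; the first Monday on or after it is Jul 29, 1985 (5 days later).
From Jul 29, 1985 to Jun 17, 1988: 155 + 365 + 365 + 169 = 1054 days (rest of 1985, 1986, 1987, to Jun 17, 1988 in 1988).
1054 ÷ 7 = 150 full weeks with remainder 4, so 150 more Mondays after the first → 151.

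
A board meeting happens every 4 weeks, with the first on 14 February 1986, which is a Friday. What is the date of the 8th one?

29 August 1986

The 8th occurrence is 7 intervals after the first: 7 × 28 = 196 days after 14 February 1986.
February has 28 days — 14 days to the end of February leaves 182.
March has 31 days (151 left).
April has 30 days (121 left).
May has 31 days (90 left).
June has 30 days (60 left).
July has 31 days (29 left).
29 days into August → 29 August 1986.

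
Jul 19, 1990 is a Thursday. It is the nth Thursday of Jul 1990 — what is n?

Day 19 falls in week ⌈19/7⌉ of the month.
Days 1–7 hold the 1st Thursday, 8–14 the 2nd, 15–21 the 3rd, 22–28 the 4th, 29–31 the 5th.
19 is in the range for the 3rd.

3rd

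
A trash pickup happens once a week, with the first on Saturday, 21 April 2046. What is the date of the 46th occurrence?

The 46th occurrence is 45 intervals after the first: 45 × 7 = 315 days after 21 April 2046.
April has 30 days — 9 days to the end of April leaves 306.
May has 31 days (275 left).
June has 30 days (245 left).
July has 31 days (214 left).
August has 31 days (183 left).
September has 30 days (153 left).
October has 31 days (122 left).
November has 30 days (92 left).
December has 31 days (61 left).
January has 31 days (30 left).
February has 28 days (2 left).
2 days into March → 2 March 2047.

2 March 2047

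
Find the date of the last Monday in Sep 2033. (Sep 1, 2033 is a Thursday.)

Sep 2033 begins on a Thursday, so the first Monday is Sep 5 (4 days later).
Sep 2033 has 30 days. Adding weeks: 5, 12, 19, 26 — the last one ≤ 30 is the 26th.

Sep 26, 2033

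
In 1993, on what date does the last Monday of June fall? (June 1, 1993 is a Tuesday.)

June 1993 begins on a Tuesday, so the first Monday is June 7 (6 days later).
June 1993 has 30 days. Adding weeks: 7, 14, 21, 28 — the last one ≤ 30 is the 28th.

1993-06-28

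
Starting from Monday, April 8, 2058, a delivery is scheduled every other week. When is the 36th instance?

The 36th occurrence is 35 intervals after the first: 35 × 14 = 490 days after April 8, 2058.
April has 30 days — 22 days to the end of April leaves 468.
From end of April to end of 2058 is 245 days (223 left).
January has 31 days (192 left).
February has 28 days (164 left).
March has 31 days (133 left).
April has 30 days (103 left).
May has 31 days (72 left).
June has 30 days (42 left).
July has 31 days (11 left).
11 days into August → August 11, 2059.

August 11, 2059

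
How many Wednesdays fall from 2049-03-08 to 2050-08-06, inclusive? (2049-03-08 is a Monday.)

2049-03-08 is a Monday; the first Wednesday on or after it is 2049-03-10 (2 days later).
From 2049-03-10 to 2050-08-06: 296 + 218 = 514 days (rest of 2049, to 2050-08-06 in 2050).
514 ÷ 7 = 73 full weeks with remainder 3, so 73 more Wednesdays after the first → 74.

74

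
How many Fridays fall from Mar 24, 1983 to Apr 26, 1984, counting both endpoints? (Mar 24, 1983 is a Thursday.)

57

Mar 24, 1983 is a Thursday; the first Friday on or after it is Mar 25, 1983 (1 day later).
From Mar 25, 1983 to Apr 26, 1984: 281 + 117 = 398 days (rest of 1983, to Apr 26, 1984 in 1984).
398 ÷ 7 = 56 full weeks with remainder 6, so 56 more Fridays after the first → 57.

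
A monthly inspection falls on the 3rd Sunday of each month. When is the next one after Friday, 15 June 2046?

17 June 2046

June 2046 starts on a Friday; its first Sunday is the 3rd, so the 3rd Sunday is the 17th — 17 June 2046.
17 June 2046 is after 15 June 2046, so that is the next one.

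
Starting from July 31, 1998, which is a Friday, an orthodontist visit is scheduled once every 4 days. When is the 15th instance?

The 15th occurrence is 14 intervals after the first: 14 × 4 = 56 days after July 31, 1998.
July has 31 days — 0 days to the end of July leaves 56.
August has 31 days (25 left).
25 days into September → September 25, 1998.

September 25, 1998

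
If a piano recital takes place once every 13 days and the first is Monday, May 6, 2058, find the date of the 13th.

Oct 9, 2058

The 13th occurrence is 12 intervals after the first: 12 × 13 = 156 days after May 6, 2058.
May has 31 days — 25 days to the end of May leaves 131.
Jun has 30 days (101 left).
Jul has 31 days (70 left).
Aug has 31 days (39 left).
Sep has 30 days (9 left).
9 days into Oct → Oct 9, 2058.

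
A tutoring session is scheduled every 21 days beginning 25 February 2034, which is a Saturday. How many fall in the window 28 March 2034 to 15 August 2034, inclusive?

Occurrences land 21·i days after 25 February 2034 for i = 0, 1, 2, …
28 March 2034 is 31 days after the start; 31 ÷ 21 = 1 remainder 10; since the remainder is 10, round up to i = 2. First occurrence in the window: #3 on 8 April 2034 (2×21 = 42 days in).
15 August 2034 is 171 days after the start; 171 ÷ 21 = 8 remainder 3. Last occurrence in the window: #9 on 12 August 2034.
Occurrences #3 through #9: 7 in total.

7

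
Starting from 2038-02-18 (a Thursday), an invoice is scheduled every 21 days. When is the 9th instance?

The 9th occurrence is 8 intervals after the first: 8 × 21 = 168 days after 2038-02-18.
February has 28 days — 10 days to the end of February leaves 158.
March has 31 days (127 left).
April has 30 days (97 left).
May has 31 days (66 left).
June has 30 days (36 left).
July has 31 days (5 left).
5 days into August → 2038-08-05.

2038-08-05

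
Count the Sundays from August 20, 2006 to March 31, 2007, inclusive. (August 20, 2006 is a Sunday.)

32

August 20, 2006 is a Sunday; the first Sunday on or after it is August 20, 2006.
From August 20, 2006 to March 31, 2007: 11 + 30 + 31 + 30 + 31 + 31 + 28 + 31 = 223 days (rest of August, September, October, November, December, January, February, March).
223 ÷ 7 = 31 full weeks with remainder 6, so 31 more Sundays after the first → 32.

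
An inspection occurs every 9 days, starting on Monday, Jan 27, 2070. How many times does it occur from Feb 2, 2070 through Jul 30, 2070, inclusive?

Occurrences land 9·i days after Jan 27, 2070 for i = 0, 1, 2, …
Feb 2, 2070 is 6 days after the start; 6 ÷ 9 = 0 remainder 6; since the remainder is 6, round up to i = 1. First occurrence in the window: #2 on Feb 5, 2070 (1×9 = 9 days in).
Jul 30, 2070 is 184 days after the start; 184 ÷ 9 = 20 remainder 4. Last occurrence in the window: #21 on Jul 26, 2070.
Occurrences #2 through #21: 20 in total.

20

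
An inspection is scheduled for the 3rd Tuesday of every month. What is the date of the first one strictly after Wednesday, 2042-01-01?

2042-01-21

January 2042 starts on a Wednesday; its first Tuesday is the 7th, so the 3rd Tuesday is the 21st — 2042-01-21.
2042-01-21 is after 2042-01-01, so that is the next one.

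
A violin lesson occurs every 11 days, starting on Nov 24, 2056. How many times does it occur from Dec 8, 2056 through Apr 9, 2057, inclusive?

Occurrences land 11·i days after Nov 24, 2056 for i = 0, 1, 2, …
Dec 8, 2056 is 14 days after the start; 14 ÷ 11 = 1 remainder 3; since the remainder is 3, round up to i = 2. First occurrence in the window: #3 on Dec 16, 2056 (2×11 = 22 days in).
Apr 9, 2057 is 136 days after the start; 136 ÷ 11 = 12 remainder 4. Last occurrence in the window: #13 on Apr 5, 2057.
Occurrences #3 through #13: 11 in total.

11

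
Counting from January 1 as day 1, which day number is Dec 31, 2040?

366

Days in months before Dec: 31 + 29 + 31 + 30 + 31 + 30 + 31 + 31 + 30 + 31 + 30 = 335.
Plus 31 days into Dec → day 366.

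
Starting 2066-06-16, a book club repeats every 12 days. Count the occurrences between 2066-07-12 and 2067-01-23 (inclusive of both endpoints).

Occurrences land 12·i days after 2066-06-16 for i = 0, 1, 2, …
2066-07-12 is 26 days after the start; 26 ÷ 12 = 2 remainder 2; since the remainder is 2, round up to i = 3. First occurrence in the window: #4 on 2066-07-22 (3×12 = 36 days in).
2067-01-23 is 221 days after the start; 221 ÷ 12 = 18 remainder 5. Last occurrence in the window: #19 on 2067-01-18.
Occurrences #4 through #19: 16 in total.

16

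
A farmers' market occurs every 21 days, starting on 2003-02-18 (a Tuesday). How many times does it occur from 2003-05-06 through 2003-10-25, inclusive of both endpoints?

8

Occurrences land 21·i days after 2003-02-18 for i = 0, 1, 2, …
2003-05-06 is 77 days after the start; 77 ÷ 21 = 3 remainder 14; since the remainder is 14, round up to i = 4. First occurrence in the window: #5 on 2003-05-13 (4×21 = 84 days in).
2003-10-25 is 249 days after the start; 249 ÷ 21 = 11 remainder 18. Last occurrence in the window: #12 on 2003-10-07.
Occurrences #5 through #12: 8 in total.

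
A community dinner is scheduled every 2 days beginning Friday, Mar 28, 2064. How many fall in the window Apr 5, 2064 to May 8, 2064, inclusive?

17

Occurrences land 2·i days after Mar 28, 2064 for i = 0, 1, 2, …
Apr 5, 2064 is 8 days after the start; 8 ÷ 2 = 4 remainder 0. First occurrence in the window: #5 on Apr 5, 2064 (4×2 = 8 days in).
May 8, 2064 is 41 days after the start; 41 ÷ 2 = 20 remainder 1. Last occurrence in the window: #21 on May 7, 2064.
Occurrences #5 through #21: 17 in total.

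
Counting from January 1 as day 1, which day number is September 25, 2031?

Days in months before September: 31 + 28 + 31 + 30 + 31 + 30 + 31 + 31 = 243.
Plus 25 days into September → day 268.

268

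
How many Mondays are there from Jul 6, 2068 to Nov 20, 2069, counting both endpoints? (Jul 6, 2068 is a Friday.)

Jul 6, 2068 is a Friday; the first Monday on or after it is Jul 9, 2068 (3 days later).
From Jul 9, 2068 to Nov 20, 2069: 175 + 324 = 499 days (rest of 2068, to Nov 20, 2069 in 2069).
499 ÷ 7 = 71 full weeks with remainder 2, so 71 more Mondays after the first → 72.

72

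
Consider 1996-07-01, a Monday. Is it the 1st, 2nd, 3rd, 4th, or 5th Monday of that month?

1st

Day 1 falls in week ⌈1/7⌉ of the month.
Days 1–7 hold the 1st Monday, 8–14 the 2nd, 15–21 the 3rd, 22–28 the 4th, 29–31 the 5th.
1 is in the range for the 1st.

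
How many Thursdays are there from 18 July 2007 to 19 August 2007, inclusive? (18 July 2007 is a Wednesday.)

5

18 July 2007 is a Wednesday; the first Thursday on or after it is 19 July 2007 (1 day later).
From 19 July 2007 to 19 August 2007: 12 + 19 = 31 days (rest of July, August).
31 ÷ 7 = 4 full weeks with remainder 3, so 4 more Thursdays after the first → 5.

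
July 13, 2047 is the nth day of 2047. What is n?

Days in months before July: 31 + 28 + 31 + 30 + 31 + 30 = 181.
Plus 13 days into July → day 194.

194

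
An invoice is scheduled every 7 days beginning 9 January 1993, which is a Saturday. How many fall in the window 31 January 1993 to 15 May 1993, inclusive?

15

Occurrences land 7·i days after 9 January 1993 for i = 0, 1, 2, …
31 January 1993 is 22 days after the start; 22 ÷ 7 = 3 remainder 1; since the remainder is 1, round up to i = 4. First occurrence in the window: #5 on 6 February 1993 (4×7 = 28 days in).
15 May 1993 is 126 days after the start; 126 ÷ 7 = 18 remainder 0. Last occurrence in the window: #19 on 15 May 1993.
Occurrences #5 through #19: 15 in total.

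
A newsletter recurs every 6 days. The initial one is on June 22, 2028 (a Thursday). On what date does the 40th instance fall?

The 40th occurrence is 39 intervals after the first: 39 × 6 = 234 days after June 22, 2028.
June has 30 days — 8 days to the end of June leaves 226.
July has 31 days (195 left).
August has 31 days (164 left).
September has 30 days (134 left).
October has 31 days (103 left).
November has 30 days (73 left).
December has 31 days (42 left).
January has 31 days (11 left).
11 days into February → February 11, 2029.

February 11, 2029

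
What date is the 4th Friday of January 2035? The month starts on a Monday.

2035-01-26

January 2035 begins on a Monday, so the first Friday is January 5 (4 days later).
The 4th Friday is 3 weeks later: 5 + 21 = 26.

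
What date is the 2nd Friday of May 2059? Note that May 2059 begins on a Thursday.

2059-05-09

May 2059 begins on a Thursday, so the first Friday is May 2 (1 day later).
The 2nd Friday is 1 weeks later: 2 + 7 = 9.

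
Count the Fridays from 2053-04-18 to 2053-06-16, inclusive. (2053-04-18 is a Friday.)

2053-04-18 is a Friday; the first Friday on or after it is 2053-04-18.
From 2053-04-18 to 2053-06-16: 12 + 31 + 16 = 59 days (rest of April, May, June).
59 ÷ 7 = 8 full weeks with remainder 3, so 8 more Fridays after the first → 9.

9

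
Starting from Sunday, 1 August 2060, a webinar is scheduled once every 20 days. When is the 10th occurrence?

The 10th occurrence is 9 intervals after the first: 9 × 20 = 180 days after 1 August 2060.
August has 31 days — 30 days to the end of August leaves 150.
September has 30 days (120 left).
October has 31 days (89 left).
November has 30 days (59 left).
December has 31 days (28 left).
28 days into January → 28 January 2061.

28 January 2061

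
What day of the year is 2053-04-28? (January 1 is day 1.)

Days in months before April: 31 + 28 + 31 = 90.
Plus 28 days into April → day 118.

118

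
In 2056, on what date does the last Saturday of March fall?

2056-03-25

The first Saturday of March 2056 is March 4.
March 2056 has 31 days. Adding weeks: 4, 11, 18, 25 — the last one ≤ 31 is the 25th.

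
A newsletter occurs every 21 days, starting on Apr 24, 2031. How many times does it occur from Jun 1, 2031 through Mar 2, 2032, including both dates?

13

Occurrences land 21·i days after Apr 24, 2031 for i = 0, 1, 2, …
Jun 1, 2031 is 38 days after the start; 38 ÷ 21 = 1 remainder 17; since the remainder is 17, round up to i = 2. First occurrence in the window: #3 on Jun 5, 2031 (2×21 = 42 days in).
Mar 2, 2032 is 313 days after the start; 313 ÷ 21 = 14 remainder 19. Last occurrence in the window: #15 on Feb 12, 2032.
Occurrences #3 through #15: 13 in total.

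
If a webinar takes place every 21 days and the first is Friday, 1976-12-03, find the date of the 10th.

The 10th occurrence is 9 intervals after the first: 9 × 21 = 189 days after 1976-12-03.
December has 31 days — 28 days to the end of December leaves 161.
January has 31 days (130 left).
February has 28 days (102 left).
March has 31 days (71 left).
April has 30 days (41 left).
May has 31 days (10 left).
10 days into June → 1977-06-10.

1977-06-10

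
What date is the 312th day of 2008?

November 7, 2008

January has 31 days (312 − 31 = 281 remain).
February has 29 days (281 − 29 = 252 remain).
March has 31 days (252 − 31 = 221 remain).
April has 30 days (221 − 30 = 191 remain).
May has 31 days (191 − 31 = 160 remain).
June has 30 days (160 − 30 = 130 remain).
July has 31 days (130 − 31 = 99 remain).
August has 31 days (99 − 31 = 68 remain).
September has 30 days (68 − 30 = 38 remain).
October has 31 days (38 − 31 = 7 remain).
7 into November → November 7.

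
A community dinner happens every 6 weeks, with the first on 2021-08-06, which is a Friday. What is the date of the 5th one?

The 5th occurrence is 4 intervals after the first: 4 × 42 = 168 days after 2021-08-06.
August has 31 days — 25 days to the end of August leaves 143.
September has 30 days (113 left).
October has 31 days (82 left).
November has 30 days (52 left).
December has 31 days (21 left).
21 days into January → 2022-01-21.

2022-01-21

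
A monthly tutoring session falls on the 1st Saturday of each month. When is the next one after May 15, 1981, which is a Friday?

June 6, 1981

May 1981 starts on a Friday, so its 1st Saturday is May 2, 1981 (1 day in).
That is not after May 15, 1981, so look at June 1981.
June 1981 starts on a Monday, so its 1st Saturday is June 6, 1981 (5 days in).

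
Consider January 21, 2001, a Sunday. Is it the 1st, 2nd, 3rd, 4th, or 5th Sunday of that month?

3rd

Day 21 falls in week ⌈21/7⌉ of the month.
Days 1–7 hold the 1st Sunday, 8–14 the 2nd, 15–21 the 3rd, 22–28 the 4th, 29–31 the 5th.
21 is in the range for the 3rd.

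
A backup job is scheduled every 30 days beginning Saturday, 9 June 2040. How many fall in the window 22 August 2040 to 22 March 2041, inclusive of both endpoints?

Occurrences land 30·i days after 9 June 2040 for i = 0, 1, 2, …
22 August 2040 is 74 days after the start; 74 ÷ 30 = 2 remainder 14; since the remainder is 14, round up to i = 3. First occurrence in the window: #4 on 7 September 2040 (3×30 = 90 days in).
22 March 2041 is 286 days after the start; 286 ÷ 30 = 9 remainder 16. Last occurrence in the window: #10 on 6 March 2041.
Occurrences #4 through #10: 7 in total.

7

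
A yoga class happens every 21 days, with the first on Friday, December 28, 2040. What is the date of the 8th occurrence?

May 24, 2041

The 8th occurrence is 7 intervals after the first: 7 × 21 = 147 days after December 28, 2040.
December has 31 days — 3 days to the end of December leaves 144.
January has 31 days (113 left).
February has 28 days (85 left).
March has 31 days (54 left).
April has 30 days (24 left).
24 days into May → May 24, 2041.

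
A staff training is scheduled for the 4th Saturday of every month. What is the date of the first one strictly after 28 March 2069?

27 April 2069

March 2069 starts on a Friday; its first Saturday is the 2nd, so the 4th Saturday is the 23rd — 23 March 2069.
That is not after 28 March 2069, so look at April 2069.
April 2069 starts on a Monday; its first Saturday is the 6th, so the 4th Saturday is the 27th — 27 April 2069.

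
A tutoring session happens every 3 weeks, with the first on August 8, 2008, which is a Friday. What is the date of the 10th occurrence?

February 13, 2009

The 10th occurrence is 9 intervals after the first: 9 × 21 = 189 days after August 8, 2008.
August has 31 days — 23 days to the end of August leaves 166.
September has 30 days (136 left).
October has 31 days (105 left).
November has 30 days (75 left).
December has 31 days (44 left).
January has 31 days (13 left).
13 days into February → February 13, 2009.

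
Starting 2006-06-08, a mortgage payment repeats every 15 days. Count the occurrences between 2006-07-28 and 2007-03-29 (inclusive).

16

Occurrences land 15·i days after 2006-06-08 for i = 0, 1, 2, …
2006-07-28 is 50 days after the start; 50 ÷ 15 = 3 remainder 5; since the remainder is 5, round up to i = 4. First occurrence in the window: #5 on 2006-08-07 (4×15 = 60 days in).
2007-03-29 is 294 days after the start; 294 ÷ 15 = 19 remainder 9. Last occurrence in the window: #20 on 2007-03-20.
Occurrences #5 through #20: 16 in total.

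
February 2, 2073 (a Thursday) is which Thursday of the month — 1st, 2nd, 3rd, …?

1st

Day 2 falls in week ⌈2/7⌉ of the month.
Days 1–7 hold the 1st Thursday, 8–14 the 2nd, 15–21 the 3rd, 22–28 the 4th, 29–31 the 5th.
2 is in the range for the 1st.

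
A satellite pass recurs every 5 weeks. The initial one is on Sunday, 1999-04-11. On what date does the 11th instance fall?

2000-03-26

The 11th occurrence is 10 intervals after the first: 10 × 35 = 350 days after 1999-04-11.
April has 30 days — 19 days to the end of April leaves 331.
May has 31 days (300 left).
June has 30 days (270 left).
July has 31 days (239 left).
August has 31 days (208 left).
September has 30 days (178 left).
October has 31 days (147 left).
November has 30 days (117 left).
December has 31 days (86 left).
January has 31 days (55 left).
February has 29 days (26 left).
26 days into March → 2000-03-26.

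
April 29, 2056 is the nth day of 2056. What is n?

Days in months before April: 31 + 29 + 31 = 91.
Plus 29 days into April → day 120.

120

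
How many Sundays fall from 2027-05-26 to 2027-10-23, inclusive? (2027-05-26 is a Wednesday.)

21

2027-05-26 is a Wednesday; the first Sunday on or after it is 2027-05-30 (4 days later).
From 2027-05-30 to 2027-10-23: 1 + 30 + 31 + 31 + 30 + 23 = 146 days (rest of May, June, July, August, September, October).
146 ÷ 7 = 20 full weeks with remainder 6, so 20 more Sundays after the first → 21.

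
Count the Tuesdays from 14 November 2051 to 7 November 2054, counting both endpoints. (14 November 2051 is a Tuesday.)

156

14 November 2051 is a Tuesday; the first Tuesday on or after it is 14 November 2051.
From 14 November 2051 to 7 November 2054: 47 + 366 + 365 + 311 = 1089 days (rest of 2051, 2052, 2053, to 7 November 2054 in 2054).
1089 ÷ 7 = 155 full weeks with remainder 4, so 155 more Tuesdays after the first → 156.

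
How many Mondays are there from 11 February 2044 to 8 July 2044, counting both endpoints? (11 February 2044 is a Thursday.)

11 February 2044 is a Thursday; the first Monday on or after it is 15 February 2044 (4 days later).
From 15 February 2044 to 8 July 2044: 14 + 31 + 30 + 31 + 30 + 8 = 144 days (rest of February, March, April, May, June, July).
144 ÷ 7 = 20 full weeks with remainder 4, so 20 more Mondays after the first → 21.

21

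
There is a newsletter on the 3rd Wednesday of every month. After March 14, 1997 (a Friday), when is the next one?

March 19, 1997

March 1997 starts on a Saturday; its first Wednesday is the 5th, so the 3rd Wednesday is the 19th — March 19, 1997.
March 19, 1997 is after March 14, 1997, so that is the next one.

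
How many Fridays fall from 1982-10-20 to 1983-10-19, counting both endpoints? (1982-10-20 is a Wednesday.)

52

1982-10-20 is a Wednesday; the first Friday on or after it is 1982-10-22 (2 days later).
From 1982-10-22 to 1983-10-19: 70 + 292 = 362 days (rest of 1982, to 1983-10-19 in 1983).
362 ÷ 7 = 51 full weeks with remainder 5, so 51 more Fridays after the first → 52.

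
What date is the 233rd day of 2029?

21 August 2029

January has 31 days (233 − 31 = 202 remain).
February has 28 days (202 − 28 = 174 remain).
March has 31 days (174 − 31 = 143 remain).
April has 30 days (143 − 30 = 113 remain).
May has 31 days (113 − 31 = 82 remain).
June has 30 days (82 − 30 = 52 remain).
July has 31 days (52 − 31 = 21 remain).
21 into August → August 21.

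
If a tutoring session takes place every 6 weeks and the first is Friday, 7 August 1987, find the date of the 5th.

The 5th occurrence is 4 intervals after the first: 4 × 42 = 168 days after 7 August 1987.
August has 31 days — 24 days to the end of August leaves 144.
September has 30 days (114 left).
October has 31 days (83 left).
November has 30 days (53 left).
December has 31 days (22 left).
22 days into January → 22 January 1988.

22 January 1988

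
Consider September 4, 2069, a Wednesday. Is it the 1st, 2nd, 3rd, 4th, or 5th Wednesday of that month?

Day 4 falls in week ⌈4/7⌉ of the month.
Days 1–7 hold the 1st Wednesday, 8–14 the 2nd, 15–21 the 3rd, 22–28 the 4th, 29–31 the 5th.
4 is in the range for the 1st.

1st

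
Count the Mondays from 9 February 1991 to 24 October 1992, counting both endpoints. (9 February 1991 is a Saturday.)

89

9 February 1991 is a Saturday; the first Monday on or after it is 11 February 1991 (2 days later).
From 11 February 1991 to 24 October 1992: 323 + 298 = 621 days (rest of 1991, to 24 October 1992 in 1992).
621 ÷ 7 = 88 full weeks with remainder 5, so 88 more Mondays after the first → 89.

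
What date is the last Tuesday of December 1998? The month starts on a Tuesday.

December 1998 begins on a Tuesday, so the first Tuesday is December 1.
December 1998 has 31 days. Adding weeks: 1, 8, 15, 22, 29 — the last one ≤ 31 is the 29th.

29 December 1998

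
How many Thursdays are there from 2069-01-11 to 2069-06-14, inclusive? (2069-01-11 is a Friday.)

22

2069-01-11 is a Friday; the first Thursday on or after it is 2069-01-17 (6 days later).
From 2069-01-17 to 2069-06-14: 14 + 28 + 31 + 30 + 31 + 14 = 148 days (rest of January, February, March, April, May, June).
148 ÷ 7 = 21 full weeks with remainder 1, so 21 more Thursdays after the first → 22.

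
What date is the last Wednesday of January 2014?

29 January 2014

January 2014 begins on a Wednesday, so the first Wednesday is January 1.
January 2014 has 31 days. Adding weeks: 1, 8, 15, 22, 29 — the last one ≤ 31 is the 29th.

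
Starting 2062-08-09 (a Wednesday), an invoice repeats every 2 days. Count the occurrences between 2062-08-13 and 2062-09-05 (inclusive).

12

Occurrences land 2·i days after 2062-08-09 for i = 0, 1, 2, …
2062-08-13 is 4 days after the start; 4 ÷ 2 = 2 remainder 0. First occurrence in the window: #3 on 2062-08-13 (2×2 = 4 days in).
2062-09-05 is 27 days after the start; 27 ÷ 2 = 13 remainder 1. Last occurrence in the window: #14 on 2062-09-04.
Occurrences #3 through #14: 12 in total.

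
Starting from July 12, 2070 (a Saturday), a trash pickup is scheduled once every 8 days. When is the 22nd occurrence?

December 27, 2070

The 22nd occurrence is 21 intervals after the first: 21 × 8 = 168 days after July 12, 2070.
July has 31 days — 19 days to the end of July leaves 149.
August has 31 days (118 left).
September has 30 days (88 left).
October has 31 days (57 left).
November has 30 days (27 left).
27 days into December → December 27, 2070.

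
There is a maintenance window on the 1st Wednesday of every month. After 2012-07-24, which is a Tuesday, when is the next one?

July 2012 starts on a Sunday, so its 1st Wednesday is 2012-07-04 (3 days in).
That is not after 2012-07-24, so look at August 2012.
August 2012 starts on a Wednesday, so its 1st Wednesday is 2012-08-01.

2012-08-01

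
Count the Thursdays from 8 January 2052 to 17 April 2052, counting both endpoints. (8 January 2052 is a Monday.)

8 January 2052 is a Monday; the first Thursday on or after it is 11 January 2052 (3 days later).
From 11 January 2052 to 17 April 2052: 20 + 29 + 31 + 17 = 97 days (rest of January, February, March, April).
97 ÷ 7 = 13 full weeks with remainder 6, so 13 more Thursdays after the first → 14.

14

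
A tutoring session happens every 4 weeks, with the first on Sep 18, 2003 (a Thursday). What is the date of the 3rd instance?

Nov 13, 2003

The 3rd occurrence is 2 intervals after the first: 2 × 28 = 56 days after Sep 18, 2003.
Sep has 30 days — 12 days to the end of Sep leaves 44.
Oct has 31 days (13 left).
13 days into Nov → Nov 13, 2003.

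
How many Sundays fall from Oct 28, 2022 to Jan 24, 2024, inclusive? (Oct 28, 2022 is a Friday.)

Oct 28, 2022 is a Friday; the first Sunday on or after it is Oct 30, 2022 (2 days later).
From Oct 30, 2022 to Jan 24, 2024: 62 + 365 + 24 = 451 days (rest of 2022, 2023, to Jan 24, 2024 in 2024).
451 ÷ 7 = 64 full weeks with remainder 3, so 64 more Sundays after the first → 65.

65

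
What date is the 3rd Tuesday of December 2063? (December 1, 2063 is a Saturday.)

December 2063 begins on a Saturday, so the first Tuesday is December 4 (3 days later).
The 3rd Tuesday is 2 weeks later: 4 + 14 = 18.

18 December 2063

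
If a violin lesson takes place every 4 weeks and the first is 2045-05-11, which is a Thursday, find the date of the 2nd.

2045-06-08

The 2nd occurrence is 1 interval after the first: 1 × 28 = 28 days after 2045-05-11.
May has 31 days — 20 days to the end of May leaves 8.
8 days into June → 2045-06-08.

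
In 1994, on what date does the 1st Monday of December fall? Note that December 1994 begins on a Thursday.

December 1994 begins on a Thursday, so the first Monday is December 5 (4 days later).

December 5, 1994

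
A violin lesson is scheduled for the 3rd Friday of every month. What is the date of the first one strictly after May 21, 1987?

June 19, 1987

May 1987 starts on a Friday; its first Friday is the 1st, so the 3rd Friday is the 15th — May 15, 1987.
That is not after May 21, 1987, so look at June 1987.
June 1987 starts on a Monday; its first Friday is the 5th, so the 3rd Friday is the 19th — June 19, 1987.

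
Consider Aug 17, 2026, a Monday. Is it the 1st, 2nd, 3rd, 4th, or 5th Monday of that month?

Day 17 falls in week ⌈17/7⌉ of the month.
Days 1–7 hold the 1st Monday, 8–14 the 2nd, 15–21 the 3rd, 22–28 the 4th, 29–31 the 5th.
17 is in the range for the 3rd.

3rd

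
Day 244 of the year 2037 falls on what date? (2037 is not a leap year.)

Jan has 31 days (244 − 31 = 213 remain).
Feb has 28 days (213 − 28 = 185 remain).
Mar has 31 days (185 − 31 = 154 remain).
Apr has 30 days (154 − 30 = 124 remain).
May has 31 days (124 − 31 = 93 remain).
Jun has 30 days (93 − 30 = 63 remain).
Jul has 31 days (63 − 31 = 32 remain).
Aug has 31 days (32 − 31 = 1 remain).
1 into Sep → Sep 1.

Sep 1, 2037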